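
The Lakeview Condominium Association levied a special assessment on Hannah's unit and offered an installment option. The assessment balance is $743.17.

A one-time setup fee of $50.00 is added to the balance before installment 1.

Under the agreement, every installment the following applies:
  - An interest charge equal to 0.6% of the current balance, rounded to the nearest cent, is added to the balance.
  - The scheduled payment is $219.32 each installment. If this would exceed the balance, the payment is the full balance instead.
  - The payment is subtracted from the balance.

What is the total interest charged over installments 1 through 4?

$11.28

Installment 1: opening $793.17; interest $4.76 → $797.93; payment $219.32; balance $578.61
Installment 2: opening $578.61; interest $3.47 → $582.08; payment $219.32; balance $362.76
Installment 3: opening $362.76; interest $2.18 → $364.94; payment $219.32; balance $145.62
Installment 4: opening $145.62; interest $0.87 → $146.49; payment $146.49; balance $0.00
Total interest: $4.76 + $3.47 + $2.18 + $0.87 = $11.28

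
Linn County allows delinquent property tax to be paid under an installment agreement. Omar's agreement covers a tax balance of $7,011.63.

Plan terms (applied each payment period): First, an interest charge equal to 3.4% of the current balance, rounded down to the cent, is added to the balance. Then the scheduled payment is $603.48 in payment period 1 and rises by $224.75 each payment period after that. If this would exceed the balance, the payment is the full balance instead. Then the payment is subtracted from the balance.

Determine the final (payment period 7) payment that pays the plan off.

Payment period 1: opening $7,011.63; interest $238.39 → $7,250.02; payment $603.48; balance $6,646.54
Payment period 2: opening $6,646.54; interest $225.98 → $6,872.52; payment $828.23; balance $6,044.29
Payment period 3: opening $6,044.29; interest $205.50 → $6,249.79; payment $1,052.98; balance $5,196.81
Payment period 4: opening $5,196.81; interest $176.69 → $5,373.50; payment $1,277.73; balance $4,095.77
Payment period 5: opening $4,095.77; interest $139.25 → $4,235.02; payment $1,502.48; balance $2,732.54
Payment period 6: opening $2,732.54; interest $92.90 → $2,825.44; payment $1,727.23; balance $1,098.21
Payment period 7: opening $1,098.21; interest $37.33 → $1,135.54; payment $1,135.54; balance $0.00

$1,135.54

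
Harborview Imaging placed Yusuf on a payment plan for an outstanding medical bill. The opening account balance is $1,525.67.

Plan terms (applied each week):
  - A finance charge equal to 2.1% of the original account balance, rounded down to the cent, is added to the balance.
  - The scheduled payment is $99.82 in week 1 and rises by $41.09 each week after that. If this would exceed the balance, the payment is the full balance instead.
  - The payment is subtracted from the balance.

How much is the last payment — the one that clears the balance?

Week 1: opening $1,525.67; interest $32.03 → $1,557.70; payment $99.82; balance $1,457.88
Week 2: opening $1,457.88; interest $32.03 → $1,489.91; payment $140.91; balance $1,349.00
Week 3: opening $1,349.00; interest $32.03 → $1,381.03; payment $182.00; balance $1,199.03
Week 4: opening $1,199.03; interest $32.03 → $1,231.06; payment $223.09; balance $1,007.97
Week 5: opening $1,007.97; interest $32.03 → $1,040.00; payment $264.18; balance $775.82
Week 6: opening $775.82; interest $32.03 → $807.85; payment $305.27; balance $502.58
Week 7: opening $502.58; interest $32.03 → $534.61; payment $346.36; balance $188.25
Week 8: opening $188.25; interest $32.03 → $220.28; payment $220.28; balance $0.00

$220.28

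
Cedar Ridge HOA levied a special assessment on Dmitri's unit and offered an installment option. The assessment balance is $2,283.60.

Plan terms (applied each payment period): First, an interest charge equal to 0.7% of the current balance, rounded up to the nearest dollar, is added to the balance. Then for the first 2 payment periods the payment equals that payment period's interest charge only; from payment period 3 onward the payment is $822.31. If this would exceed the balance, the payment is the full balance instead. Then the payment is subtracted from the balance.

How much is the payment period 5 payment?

$670.98

# | Opening | Interest | Payment | End bal
1 | $2,283.60 | $16.00 | $16.00 | $2,283.60
2 | $2,283.60 | $16.00 | $16.00 | $2,283.60
3 | $2,283.60 | $16.00 | $822.31 | $1,477.29
4 | $1,477.29 | $11.00 | $822.31 | $665.98
5 | $665.98 | $5.00 | $670.98 | $0.00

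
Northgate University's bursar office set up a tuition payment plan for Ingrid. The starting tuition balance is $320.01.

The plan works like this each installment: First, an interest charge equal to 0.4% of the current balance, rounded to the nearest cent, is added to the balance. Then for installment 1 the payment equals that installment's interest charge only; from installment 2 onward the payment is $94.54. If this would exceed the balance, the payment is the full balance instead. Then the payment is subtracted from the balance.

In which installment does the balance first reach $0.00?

5

Installment 1: $320.01 +$1.28 interest = $321.29; pay $1.28 → $320.01
Installment 2: $320.01 +$1.28 interest = $321.29; pay $94.54 → $226.75
Installment 3: $226.75 +$0.91 interest = $227.66; pay $94.54 → $133.12
Installment 4: $133.12 +$0.53 interest = $133.65; pay $94.54 → $39.11
Installment 5: $39.11 +$0.16 interest = $39.27; pay $39.27 → $0.00
Balance reaches $0.00 in installment 5.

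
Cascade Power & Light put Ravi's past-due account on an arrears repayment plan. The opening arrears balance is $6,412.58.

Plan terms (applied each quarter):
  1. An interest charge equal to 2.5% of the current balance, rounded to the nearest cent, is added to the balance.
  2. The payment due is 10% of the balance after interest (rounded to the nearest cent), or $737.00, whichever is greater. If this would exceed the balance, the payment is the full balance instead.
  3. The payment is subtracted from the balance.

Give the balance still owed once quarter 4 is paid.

$4,017.88

Quarter 1: opening $6,412.58; interest $160.31 → $6,572.89; payment $737.00; balance $5,835.89
Quarter 2: opening $5,835.89; interest $145.90 → $5,981.79; payment $737.00; balance $5,244.79
Quarter 3: opening $5,244.79; interest $131.12 → $5,375.91; payment $737.00; balance $4,638.91
Quarter 4: opening $4,638.91; interest $115.97 → $4,754.88; payment $737.00; balance $4,017.88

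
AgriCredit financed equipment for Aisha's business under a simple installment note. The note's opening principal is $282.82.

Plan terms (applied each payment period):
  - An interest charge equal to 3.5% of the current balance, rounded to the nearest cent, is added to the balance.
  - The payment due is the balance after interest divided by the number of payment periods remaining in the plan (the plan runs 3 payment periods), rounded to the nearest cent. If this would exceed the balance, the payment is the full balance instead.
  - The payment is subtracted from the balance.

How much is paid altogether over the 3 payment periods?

Payment period 1: opening $282.82; interest $9.90 → $292.72; payment $97.57; balance $195.15
Payment period 2: opening $195.15; interest $6.83 → $201.98; payment $100.99; balance $100.99
Payment period 3: opening $100.99; interest $3.53 → $104.52; payment $104.52; balance $0.00
Total paid: $303.08

$303.08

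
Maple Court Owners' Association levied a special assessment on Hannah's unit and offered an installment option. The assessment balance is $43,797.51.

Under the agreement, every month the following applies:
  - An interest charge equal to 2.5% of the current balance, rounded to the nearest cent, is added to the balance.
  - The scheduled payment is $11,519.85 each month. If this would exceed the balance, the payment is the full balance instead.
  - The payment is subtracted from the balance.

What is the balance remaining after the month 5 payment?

# | Opening | Interest | Payment | End bal
1 | $43,797.51 | $1,094.94 | $11,519.85 | $33,372.60
2 | $33,372.60 | $834.32 | $11,519.85 | $22,687.07
3 | $22,687.07 | $567.18 | $11,519.85 | $11,734.40
4 | $11,734.40 | $293.36 | $11,519.85 | $507.91
5 | $507.91 | $12.70 | $520.61 | $0.00

$0.00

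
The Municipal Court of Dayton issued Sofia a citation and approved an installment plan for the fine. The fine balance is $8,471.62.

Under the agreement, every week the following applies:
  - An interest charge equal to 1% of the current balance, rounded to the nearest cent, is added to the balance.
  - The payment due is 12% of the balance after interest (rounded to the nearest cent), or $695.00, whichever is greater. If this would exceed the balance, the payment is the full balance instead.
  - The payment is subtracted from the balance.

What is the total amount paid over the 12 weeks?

$8,997.54

Week 1: $8,471.62 +$84.72 interest = $8,556.34; pay $1,026.76 → $7,529.58
Week 2: $7,529.58 +$75.30 interest = $7,604.88; pay $912.59 → $6,692.29
Week 3: $6,692.29 +$66.92 interest = $6,759.21; pay $811.11 → $5,948.10
Week 4: $5,948.10 +$59.48 interest = $6,007.58; pay $720.91 → $5,286.67
Week 5: $5,286.67 +$52.87 interest = $5,339.54; pay $695.00 → $4,644.54
Week 6: $4,644.54 +$46.45 interest = $4,690.99; pay $695.00 → $3,995.99
Week 7: $3,995.99 +$39.96 interest = $4,035.95; pay $695.00 → $3,340.95
Week 8: $3,340.95 +$33.41 interest = $3,374.36; pay $695.00 → $2,679.36
Week 9: $2,679.36 +$26.79 interest = $2,706.15; pay $695.00 → $2,011.15
Week 10: $2,011.15 +$20.11 interest = $2,031.26; pay $695.00 → $1,336.26
Week 11: $1,336.26 +$13.36 interest = $1,349.62; pay $695.00 → $654.62
Week 12: $654.62 +$6.55 interest = $661.17; pay $661.17 → $0.00
Total paid: $8,997.54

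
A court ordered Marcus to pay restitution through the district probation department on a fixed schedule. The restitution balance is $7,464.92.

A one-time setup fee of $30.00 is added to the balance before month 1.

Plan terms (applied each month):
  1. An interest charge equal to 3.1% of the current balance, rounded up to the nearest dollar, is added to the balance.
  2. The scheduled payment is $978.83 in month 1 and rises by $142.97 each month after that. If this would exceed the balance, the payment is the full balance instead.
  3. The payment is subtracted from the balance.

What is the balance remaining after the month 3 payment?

$4,753.52

Month 1: opening $7,494.92; interest $233.00 → $7,727.92; payment $978.83; balance $6,749.09
Month 2: opening $6,749.09; interest $210.00 → $6,959.09; payment $1,121.80; balance $5,837.29
Month 3: opening $5,837.29; interest $181.00 → $6,018.29; payment $1,264.77; balance $4,753.52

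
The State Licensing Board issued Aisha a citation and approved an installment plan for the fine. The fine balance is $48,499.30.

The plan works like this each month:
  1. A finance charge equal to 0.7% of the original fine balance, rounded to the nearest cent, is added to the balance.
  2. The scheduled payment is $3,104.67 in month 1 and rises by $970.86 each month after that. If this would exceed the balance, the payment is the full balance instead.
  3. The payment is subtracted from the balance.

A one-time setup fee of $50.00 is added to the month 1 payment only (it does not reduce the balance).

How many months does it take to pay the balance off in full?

Month 1: $48,499.30 +$339.50 interest = $48,838.80; pay $3,104.67 (+ $50.00 fee) → $45,734.13
Month 2: $45,734.13 +$339.50 interest = $46,073.63; pay $4,075.53 → $41,998.10
Month 3: $41,998.10 +$339.50 interest = $42,337.60; pay $5,046.39 → $37,291.21
Month 4: $37,291.21 +$339.50 interest = $37,630.71; pay $6,017.25 → $31,613.46
Month 5: $31,613.46 +$339.50 interest = $31,952.96; pay $6,988.11 → $24,964.85
Month 6: $24,964.85 +$339.50 interest = $25,304.35; pay $7,958.97 → $17,345.38
Month 7: $17,345.38 +$339.50 interest = $17,684.88; pay $8,929.83 → $8,755.05
Month 8: $8,755.05 +$339.50 interest = $9,094.55; pay $9,094.55 → $0.00
Balance reaches $0.00 in month 8.

8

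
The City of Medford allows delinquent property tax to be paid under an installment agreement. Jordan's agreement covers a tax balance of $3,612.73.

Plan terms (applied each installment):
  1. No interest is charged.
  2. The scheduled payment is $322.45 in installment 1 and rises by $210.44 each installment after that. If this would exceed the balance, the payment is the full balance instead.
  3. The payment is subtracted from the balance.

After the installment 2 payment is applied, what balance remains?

Installment 1: opening $3,612.73; payment $322.45; balance $3,290.28
Installment 2: opening $3,290.28; payment $532.89; balance $2,757.39

$2,757.39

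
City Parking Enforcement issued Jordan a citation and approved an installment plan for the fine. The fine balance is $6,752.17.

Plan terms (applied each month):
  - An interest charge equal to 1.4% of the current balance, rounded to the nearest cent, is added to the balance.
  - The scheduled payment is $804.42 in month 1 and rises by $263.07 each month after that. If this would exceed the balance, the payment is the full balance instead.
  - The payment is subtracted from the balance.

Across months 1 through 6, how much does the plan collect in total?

$7,093.03

Month 1: opening $6,752.17; interest $94.53 → $6,846.70; payment $804.42; balance $6,042.28
Month 2: opening $6,042.28; interest $84.59 → $6,126.87; payment $1,067.49; balance $5,059.38
Month 3: opening $5,059.38; interest $70.83 → $5,130.21; payment $1,330.56; balance $3,799.65
Month 4: opening $3,799.65; interest $53.20 → $3,852.85; payment $1,593.63; balance $2,259.22
Month 5: opening $2,259.22; interest $31.63 → $2,290.85; payment $1,856.70; balance $434.15
Month 6: opening $434.15; interest $6.08 → $440.23; payment $440.23; balance $0.00
Total paid: $7,093.03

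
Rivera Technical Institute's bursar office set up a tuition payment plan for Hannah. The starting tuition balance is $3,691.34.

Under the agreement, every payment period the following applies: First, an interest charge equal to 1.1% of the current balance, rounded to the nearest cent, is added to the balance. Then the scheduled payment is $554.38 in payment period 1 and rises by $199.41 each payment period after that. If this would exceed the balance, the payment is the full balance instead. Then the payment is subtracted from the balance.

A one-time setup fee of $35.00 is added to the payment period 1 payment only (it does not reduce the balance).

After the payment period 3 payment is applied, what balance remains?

$1,532.57

Payment period 1: opening $3,691.34; interest $40.60 → $3,731.94; payment $554.38 (+ $35.00 fee); balance $3,177.56
Payment period 2: opening $3,177.56; interest $34.95 → $3,212.51; payment $753.79; balance $2,458.72
Payment period 3: opening $2,458.72; interest $27.05 → $2,485.77; payment $953.20; balance $1,532.57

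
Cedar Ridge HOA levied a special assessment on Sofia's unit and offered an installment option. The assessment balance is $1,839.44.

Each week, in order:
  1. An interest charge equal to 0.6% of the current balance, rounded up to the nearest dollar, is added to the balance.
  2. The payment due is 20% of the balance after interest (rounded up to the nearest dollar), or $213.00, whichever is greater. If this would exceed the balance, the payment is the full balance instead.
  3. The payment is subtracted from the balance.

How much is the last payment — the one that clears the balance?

$126.44

Week 1: opening $1,839.44; interest $12.00 → $1,851.44; payment $371.00; balance $1,480.44
Week 2: opening $1,480.44; interest $9.00 → $1,489.44; payment $298.00; balance $1,191.44
Week 3: opening $1,191.44; interest $8.00 → $1,199.44; payment $240.00; balance $959.44
Week 4: opening $959.44; interest $6.00 → $965.44; payment $213.00; balance $752.44
Week 5: opening $752.44; interest $5.00 → $757.44; payment $213.00; balance $544.44
Week 6: opening $544.44; interest $4.00 → $548.44; payment $213.00; balance $335.44
Week 7: opening $335.44; interest $3.00 → $338.44; payment $213.00; balance $125.44
Week 8: opening $125.44; interest $1.00 → $126.44; payment $126.44; balance $0.00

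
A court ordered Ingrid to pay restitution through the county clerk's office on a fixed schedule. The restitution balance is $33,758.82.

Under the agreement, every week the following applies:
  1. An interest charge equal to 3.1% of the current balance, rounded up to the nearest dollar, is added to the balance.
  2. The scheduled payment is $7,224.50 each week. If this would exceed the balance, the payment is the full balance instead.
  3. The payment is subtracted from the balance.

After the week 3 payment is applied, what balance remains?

Week 1: opening $33,758.82; interest $1,047.00 → $34,805.82; payment $7,224.50; balance $27,581.32
Week 2: opening $27,581.32; interest $856.00 → $28,437.32; payment $7,224.50; balance $21,212.82
Week 3: opening $21,212.82; interest $658.00 → $21,870.82; payment $7,224.50; balance $14,646.32

$14,646.32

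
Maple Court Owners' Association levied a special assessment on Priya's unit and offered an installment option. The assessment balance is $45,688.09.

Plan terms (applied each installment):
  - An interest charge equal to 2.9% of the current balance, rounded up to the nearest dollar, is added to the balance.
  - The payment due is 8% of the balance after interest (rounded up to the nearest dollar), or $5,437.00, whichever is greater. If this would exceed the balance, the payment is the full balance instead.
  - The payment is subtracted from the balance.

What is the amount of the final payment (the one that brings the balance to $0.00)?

# | Opening | Interest | Payment | End bal
1 | $45,688.09 | $1,325.00 | $5,437.00 | $41,576.09
2 | $41,576.09 | $1,206.00 | $5,437.00 | $37,345.09
3 | $37,345.09 | $1,084.00 | $5,437.00 | $32,992.09
4 | $32,992.09 | $957.00 | $5,437.00 | $28,512.09
5 | $28,512.09 | $827.00 | $5,437.00 | $23,902.09
6 | $23,902.09 | $694.00 | $5,437.00 | $19,159.09
7 | $19,159.09 | $556.00 | $5,437.00 | $14,278.09
8 | $14,278.09 | $415.00 | $5,437.00 | $9,256.09
9 | $9,256.09 | $269.00 | $5,437.00 | $4,088.09
10 | $4,088.09 | $119.00 | $4,207.09 | $0.00

$4,207.09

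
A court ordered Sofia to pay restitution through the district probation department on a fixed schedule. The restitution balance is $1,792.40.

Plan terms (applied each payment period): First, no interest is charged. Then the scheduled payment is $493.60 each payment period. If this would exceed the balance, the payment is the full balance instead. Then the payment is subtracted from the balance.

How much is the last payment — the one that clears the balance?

# | Opening | Payment | End bal
1 | $1,792.40 | $493.60 | $1,298.80
2 | $1,298.80 | $493.60 | $805.20
3 | $805.20 | $493.60 | $311.60
4 | $311.60 | $311.60 | $0.00

$311.60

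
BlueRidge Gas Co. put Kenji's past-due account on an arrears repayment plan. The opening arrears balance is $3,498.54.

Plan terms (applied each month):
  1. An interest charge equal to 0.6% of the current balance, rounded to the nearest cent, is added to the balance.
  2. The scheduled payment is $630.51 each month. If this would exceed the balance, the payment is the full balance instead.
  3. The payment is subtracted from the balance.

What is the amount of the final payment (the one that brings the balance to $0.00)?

$416.63

# | Opening | Interest | Payment | End bal
1 | $3,498.54 | $20.99 | $630.51 | $2,889.02
2 | $2,889.02 | $17.33 | $630.51 | $2,275.84
3 | $2,275.84 | $13.66 | $630.51 | $1,658.99
4 | $1,658.99 | $9.95 | $630.51 | $1,038.43
5 | $1,038.43 | $6.23 | $630.51 | $414.15
6 | $414.15 | $2.48 | $416.63 | $0.00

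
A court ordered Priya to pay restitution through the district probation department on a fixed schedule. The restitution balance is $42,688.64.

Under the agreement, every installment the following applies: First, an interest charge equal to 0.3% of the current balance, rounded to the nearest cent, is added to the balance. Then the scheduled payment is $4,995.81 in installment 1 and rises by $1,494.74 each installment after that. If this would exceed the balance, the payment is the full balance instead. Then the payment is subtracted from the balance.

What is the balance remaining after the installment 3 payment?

$23,552.85

Installment 1: $42,688.64 +$128.07 interest = $42,816.71; pay $4,995.81 → $37,820.90
Installment 2: $37,820.90 +$113.46 interest = $37,934.36; pay $6,490.55 → $31,443.81
Installment 3: $31,443.81 +$94.33 interest = $31,538.14; pay $7,985.29 → $23,552.85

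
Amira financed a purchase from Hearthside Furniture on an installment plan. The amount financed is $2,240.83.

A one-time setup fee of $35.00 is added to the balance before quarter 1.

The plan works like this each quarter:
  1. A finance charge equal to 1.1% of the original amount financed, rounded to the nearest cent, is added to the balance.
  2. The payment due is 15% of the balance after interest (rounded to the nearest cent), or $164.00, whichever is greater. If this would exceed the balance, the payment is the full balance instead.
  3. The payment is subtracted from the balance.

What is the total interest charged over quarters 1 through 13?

Quarter 1: $2,275.83 +$24.65 interest = $2,300.48; pay $345.07 → $1,955.41
Quarter 2: $1,955.41 +$24.65 interest = $1,980.06; pay $297.01 → $1,683.05
Quarter 3: $1,683.05 +$24.65 interest = $1,707.70; pay $256.16 → $1,451.54
Quarter 4: $1,451.54 +$24.65 interest = $1,476.19; pay $221.43 → $1,254.76
Quarter 5: $1,254.76 +$24.65 interest = $1,279.41; pay $191.91 → $1,087.50
Quarter 6: $1,087.50 +$24.65 interest = $1,112.15; pay $166.82 → $945.33
Quarter 7: $945.33 +$24.65 interest = $969.98; pay $164.00 → $805.98
Quarter 8: $805.98 +$24.65 interest = $830.63; pay $164.00 → $666.63
Quarter 9: $666.63 +$24.65 interest = $691.28; pay $164.00 → $527.28
Quarter 10: $527.28 +$24.65 interest = $551.93; pay $164.00 → $387.93
Quarter 11: $387.93 +$24.65 interest = $412.58; pay $164.00 → $248.58
Quarter 12: $248.58 +$24.65 interest = $273.23; pay $164.00 → $109.23
Quarter 13: $109.23 +$24.65 interest = $133.88; pay $133.88 → $0.00
Total interest: $24.65 + $24.65 + $24.65 + $24.65 + $24.65 + $24.65 + $24.65 + $24.65 + $24.65 + $24.65 + $24.65 + $24.65 + $24.65 = $320.45

$320.45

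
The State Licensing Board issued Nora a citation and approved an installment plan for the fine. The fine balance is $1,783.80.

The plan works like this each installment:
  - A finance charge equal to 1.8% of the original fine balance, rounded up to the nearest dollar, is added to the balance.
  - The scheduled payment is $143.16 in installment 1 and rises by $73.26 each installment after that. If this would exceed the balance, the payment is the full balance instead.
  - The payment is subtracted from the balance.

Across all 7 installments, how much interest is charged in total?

$231.00

# | Opening | Interest | Payment | End bal
1 | $1,783.80 | $33.00 | $143.16 | $1,673.64
2 | $1,673.64 | $33.00 | $216.42 | $1,490.22
3 | $1,490.22 | $33.00 | $289.68 | $1,233.54
4 | $1,233.54 | $33.00 | $362.94 | $903.60
5 | $903.60 | $33.00 | $436.20 | $500.40
6 | $500.40 | $33.00 | $509.46 | $23.94
7 | $23.94 | $33.00 | $56.94 | $0.00
Total interest: $33.00 + $33.00 + $33.00 + $33.00 + $33.00 + $33.00 + $33.00 = $231.00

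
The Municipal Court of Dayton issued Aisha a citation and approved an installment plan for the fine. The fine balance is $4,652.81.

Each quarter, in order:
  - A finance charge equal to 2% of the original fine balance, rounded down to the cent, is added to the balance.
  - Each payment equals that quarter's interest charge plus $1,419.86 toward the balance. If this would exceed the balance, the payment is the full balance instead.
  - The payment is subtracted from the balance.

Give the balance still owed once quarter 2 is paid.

# | Opening | Interest | Payment | End bal
1 | $4,652.81 | $93.05 | $1,512.91 | $3,232.95
2 | $3,232.95 | $93.05 | $1,512.91 | $1,813.09

$1,813.09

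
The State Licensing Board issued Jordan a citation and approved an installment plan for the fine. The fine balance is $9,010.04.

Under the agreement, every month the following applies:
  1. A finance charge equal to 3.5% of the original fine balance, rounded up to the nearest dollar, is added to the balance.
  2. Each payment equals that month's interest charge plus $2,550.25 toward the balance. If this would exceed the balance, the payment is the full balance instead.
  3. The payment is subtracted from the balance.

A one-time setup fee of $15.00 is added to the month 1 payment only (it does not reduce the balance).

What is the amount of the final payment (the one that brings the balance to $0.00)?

# | Opening | Interest | Payment | Fee | End bal
1 | $9,010.04 | $316.00 | $2,866.25 | $15.00 | $6,459.79
2 | $6,459.79 | $316.00 | $2,866.25 | — | $3,909.54
3 | $3,909.54 | $316.00 | $2,866.25 | — | $1,359.29
4 | $1,359.29 | $316.00 | $1,675.29 | — | $0.00

$1,675.29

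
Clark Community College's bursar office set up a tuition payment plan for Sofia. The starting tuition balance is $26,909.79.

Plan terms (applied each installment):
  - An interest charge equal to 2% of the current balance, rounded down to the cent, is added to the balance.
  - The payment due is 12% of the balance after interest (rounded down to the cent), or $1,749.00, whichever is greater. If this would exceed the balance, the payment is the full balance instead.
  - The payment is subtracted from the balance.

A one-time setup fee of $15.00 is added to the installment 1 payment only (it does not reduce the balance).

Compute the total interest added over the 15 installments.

# | Opening | Interest | Payment | Fee | End bal
1 | $26,909.79 | $538.19 | $3,293.75 | $15.00 | $24,154.23
2 | $24,154.23 | $483.08 | $2,956.47 | — | $21,680.84
3 | $21,680.84 | $433.61 | $2,653.73 | — | $19,460.72
4 | $19,460.72 | $389.21 | $2,381.99 | — | $17,467.94
5 | $17,467.94 | $349.35 | $2,138.07 | — | $15,679.22
6 | $15,679.22 | $313.58 | $1,919.13 | — | $14,073.67
7 | $14,073.67 | $281.47 | $1,749.00 | — | $12,606.14
8 | $12,606.14 | $252.12 | $1,749.00 | — | $11,109.26
9 | $11,109.26 | $222.18 | $1,749.00 | — | $9,582.44
10 | $9,582.44 | $191.64 | $1,749.00 | — | $8,025.08
11 | $8,025.08 | $160.50 | $1,749.00 | — | $6,436.58
12 | $6,436.58 | $128.73 | $1,749.00 | — | $4,816.31
13 | $4,816.31 | $96.32 | $1,749.00 | — | $3,163.63
14 | $3,163.63 | $63.27 | $1,749.00 | — | $1,477.90
15 | $1,477.90 | $29.55 | $1,507.45 | — | $0.00
Total interest: $538.19 + $483.08 + $433.61 + $389.21 + $349.35 + $313.58 + $281.47 + $252.12 + $222.18 + $191.64 + $160.50 + $128.73 + $96.32 + $63.27 + $29.55 = $3,932.80

$3,932.80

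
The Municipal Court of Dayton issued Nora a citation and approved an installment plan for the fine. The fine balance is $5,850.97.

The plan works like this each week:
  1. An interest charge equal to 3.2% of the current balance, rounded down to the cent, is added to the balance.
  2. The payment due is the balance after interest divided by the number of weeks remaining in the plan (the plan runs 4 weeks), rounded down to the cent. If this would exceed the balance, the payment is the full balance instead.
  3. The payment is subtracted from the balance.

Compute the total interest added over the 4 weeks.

$483.28

Week 1: $5,850.97 +$187.23 interest = $6,038.20; pay $1,509.55 → $4,528.65
Week 2: $4,528.65 +$144.91 interest = $4,673.56; pay $1,557.85 → $3,115.71
Week 3: $3,115.71 +$99.70 interest = $3,215.41; pay $1,607.70 → $1,607.71
Week 4: $1,607.71 +$51.44 interest = $1,659.15; pay $1,659.15 → $0.00
Total interest: $187.23 + $144.91 + $99.70 + $51.44 = $483.28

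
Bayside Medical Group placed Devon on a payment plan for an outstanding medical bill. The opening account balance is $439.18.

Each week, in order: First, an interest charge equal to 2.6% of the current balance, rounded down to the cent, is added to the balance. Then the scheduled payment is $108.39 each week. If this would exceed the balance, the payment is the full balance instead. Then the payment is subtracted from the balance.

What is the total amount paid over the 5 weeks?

Week 1: opening $439.18; interest $11.41 → $450.59; payment $108.39; balance $342.20
Week 2: opening $342.20; interest $8.89 → $351.09; payment $108.39; balance $242.70
Week 3: opening $242.70; interest $6.31 → $249.01; payment $108.39; balance $140.62
Week 4: opening $140.62; interest $3.65 → $144.27; payment $108.39; balance $35.88
Week 5: opening $35.88; interest $0.93 → $36.81; payment $36.81; balance $0.00
Total paid: $470.37

$470.37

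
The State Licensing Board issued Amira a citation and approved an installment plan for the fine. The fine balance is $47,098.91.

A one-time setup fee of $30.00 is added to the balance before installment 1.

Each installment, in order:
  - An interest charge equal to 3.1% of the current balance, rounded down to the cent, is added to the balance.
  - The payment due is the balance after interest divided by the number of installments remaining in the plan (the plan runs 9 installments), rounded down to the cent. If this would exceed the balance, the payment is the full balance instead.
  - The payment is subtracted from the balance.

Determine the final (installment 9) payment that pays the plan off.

Installment 1: opening $47,128.91; interest $1,460.99 → $48,589.90; payment $5,398.87; balance $43,191.03
Installment 2: opening $43,191.03; interest $1,338.92 → $44,529.95; payment $5,566.24; balance $38,963.71
Installment 3: opening $38,963.71; interest $1,207.87 → $40,171.58; payment $5,738.79; balance $34,432.79
Installment 4: opening $34,432.79; interest $1,067.41 → $35,500.20; payment $5,916.70; balance $29,583.50
Installment 5: opening $29,583.50; interest $917.08 → $30,500.58; payment $6,100.11; balance $24,400.47
Installment 6: opening $24,400.47; interest $756.41 → $25,156.88; payment $6,289.22; balance $18,867.66
Installment 7: opening $18,867.66; interest $584.89 → $19,452.55; payment $6,484.18; balance $12,968.37
Installment 8: opening $12,968.37; interest $402.01 → $13,370.38; payment $6,685.19; balance $6,685.19
Installment 9: opening $6,685.19; interest $207.24 → $6,892.43; payment $6,892.43; balance $0.00

$6,892.43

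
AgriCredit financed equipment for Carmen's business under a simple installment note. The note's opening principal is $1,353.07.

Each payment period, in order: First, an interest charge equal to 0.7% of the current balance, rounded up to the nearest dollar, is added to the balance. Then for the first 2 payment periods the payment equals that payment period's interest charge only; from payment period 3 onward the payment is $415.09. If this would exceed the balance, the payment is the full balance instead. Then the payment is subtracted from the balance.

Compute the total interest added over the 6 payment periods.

$42.00

Payment period 1: opening $1,353.07; interest $10.00 → $1,363.07; payment $10.00; balance $1,353.07
Payment period 2: opening $1,353.07; interest $10.00 → $1,363.07; payment $10.00; balance $1,353.07
Payment period 3: opening $1,353.07; interest $10.00 → $1,363.07; payment $415.09; balance $947.98
Payment period 4: opening $947.98; interest $7.00 → $954.98; payment $415.09; balance $539.89
Payment period 5: opening $539.89; interest $4.00 → $543.89; payment $415.09; balance $128.80
Payment period 6: opening $128.80; interest $1.00 → $129.80; payment $129.80; balance $0.00
Total interest: $10.00 + $10.00 + $10.00 + $7.00 + $4.00 + $1.00 = $42.00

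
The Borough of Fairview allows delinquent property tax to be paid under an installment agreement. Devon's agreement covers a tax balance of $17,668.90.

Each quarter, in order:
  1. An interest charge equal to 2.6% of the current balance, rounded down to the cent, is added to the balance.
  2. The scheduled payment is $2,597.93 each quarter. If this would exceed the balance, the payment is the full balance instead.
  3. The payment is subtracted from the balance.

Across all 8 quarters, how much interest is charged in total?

Quarter 1: $17,668.90 +$459.39 interest = $18,128.29; pay $2,597.93 → $15,530.36
Quarter 2: $15,530.36 +$403.78 interest = $15,934.14; pay $2,597.93 → $13,336.21
Quarter 3: $13,336.21 +$346.74 interest = $13,682.95; pay $2,597.93 → $11,085.02
Quarter 4: $11,085.02 +$288.21 interest = $11,373.23; pay $2,597.93 → $8,775.30
Quarter 5: $8,775.30 +$228.15 interest = $9,003.45; pay $2,597.93 → $6,405.52
Quarter 6: $6,405.52 +$166.54 interest = $6,572.06; pay $2,597.93 → $3,974.13
Quarter 7: $3,974.13 +$103.32 interest = $4,077.45; pay $2,597.93 → $1,479.52
Quarter 8: $1,479.52 +$38.46 interest = $1,517.98; pay $1,517.98 → $0.00
Total interest: $459.39 + $403.78 + $346.74 + $288.21 + $228.15 + $166.54 + $103.32 + $38.46 = $2,034.59

$2,034.59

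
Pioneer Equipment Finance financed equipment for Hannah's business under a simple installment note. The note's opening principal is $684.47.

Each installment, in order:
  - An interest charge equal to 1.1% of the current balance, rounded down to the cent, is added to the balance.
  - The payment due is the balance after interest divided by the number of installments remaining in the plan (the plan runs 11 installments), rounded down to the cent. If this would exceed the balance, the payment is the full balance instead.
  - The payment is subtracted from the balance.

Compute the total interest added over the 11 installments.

Installment 1: $684.47 +$7.52 interest = $691.99; pay $62.90 → $629.09
Installment 2: $629.09 +$6.91 interest = $636.00; pay $63.60 → $572.40
Installment 3: $572.40 +$6.29 interest = $578.69; pay $64.29 → $514.40
Installment 4: $514.40 +$5.65 interest = $520.05; pay $65.00 → $455.05
Installment 5: $455.05 +$5.00 interest = $460.05; pay $65.72 → $394.33
Installment 6: $394.33 +$4.33 interest = $398.66; pay $66.44 → $332.22
Installment 7: $332.22 +$3.65 interest = $335.87; pay $67.17 → $268.70
Installment 8: $268.70 +$2.95 interest = $271.65; pay $67.91 → $203.74
Installment 9: $203.74 +$2.24 interest = $205.98; pay $68.66 → $137.32
Installment 10: $137.32 +$1.51 interest = $138.83; pay $69.41 → $69.42
Installment 11: $69.42 +$0.76 interest = $70.18; pay $70.18 → $0.00
Total interest: $7.52 + $6.91 + $6.29 + $5.65 + $5.00 + $4.33 + $3.65 + $2.95 + $2.24 + $1.51 + $0.76 = $46.81

$46.81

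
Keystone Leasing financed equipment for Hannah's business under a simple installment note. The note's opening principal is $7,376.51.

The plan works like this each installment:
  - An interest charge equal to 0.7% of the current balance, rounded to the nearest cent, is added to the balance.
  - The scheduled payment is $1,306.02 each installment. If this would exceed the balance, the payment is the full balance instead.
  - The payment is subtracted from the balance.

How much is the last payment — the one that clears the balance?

$1,023.27

Installment 1: $7,376.51 +$51.64 interest = $7,428.15; pay $1,306.02 → $6,122.13
Installment 2: $6,122.13 +$42.85 interest = $6,164.98; pay $1,306.02 → $4,858.96
Installment 3: $4,858.96 +$34.01 interest = $4,892.97; pay $1,306.02 → $3,586.95
Installment 4: $3,586.95 +$25.11 interest = $3,612.06; pay $1,306.02 → $2,306.04
Installment 5: $2,306.04 +$16.14 interest = $2,322.18; pay $1,306.02 → $1,016.16
Installment 6: $1,016.16 +$7.11 interest = $1,023.27; pay $1,023.27 → $0.00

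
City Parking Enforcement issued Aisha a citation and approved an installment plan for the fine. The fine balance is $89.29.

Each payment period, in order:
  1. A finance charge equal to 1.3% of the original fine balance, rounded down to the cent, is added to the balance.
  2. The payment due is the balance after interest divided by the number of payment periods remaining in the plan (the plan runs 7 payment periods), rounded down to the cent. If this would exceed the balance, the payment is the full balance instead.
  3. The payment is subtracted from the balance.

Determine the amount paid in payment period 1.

$12.92

Payment period 1: opening $89.29; interest $1.16 → $90.45; payment $12.92; balance $77.53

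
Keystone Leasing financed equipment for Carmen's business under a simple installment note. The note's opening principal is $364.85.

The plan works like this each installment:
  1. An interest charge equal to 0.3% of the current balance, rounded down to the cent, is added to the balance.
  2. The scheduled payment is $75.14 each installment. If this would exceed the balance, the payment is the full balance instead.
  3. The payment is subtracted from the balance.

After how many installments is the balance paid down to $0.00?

5

Installment 1: opening $364.85; interest $1.09 → $365.94; payment $75.14; balance $290.80
Installment 2: opening $290.80; interest $0.87 → $291.67; payment $75.14; balance $216.53
Installment 3: opening $216.53; interest $0.64 → $217.17; payment $75.14; balance $142.03
Installment 4: opening $142.03; interest $0.42 → $142.45; payment $75.14; balance $67.31
Installment 5: opening $67.31; interest $0.20 → $67.51; payment $67.51; balance $0.00
Balance reaches $0.00 in installment 5.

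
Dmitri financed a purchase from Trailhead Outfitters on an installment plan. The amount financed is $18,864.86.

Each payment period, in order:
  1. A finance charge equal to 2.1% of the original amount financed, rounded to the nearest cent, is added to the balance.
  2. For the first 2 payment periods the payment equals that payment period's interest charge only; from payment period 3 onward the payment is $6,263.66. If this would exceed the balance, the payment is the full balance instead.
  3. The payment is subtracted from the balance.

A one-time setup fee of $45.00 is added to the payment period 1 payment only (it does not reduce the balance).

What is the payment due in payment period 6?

Payment period 1: opening $18,864.86; interest $396.16 → $19,261.02; payment $396.16 (+ $45.00 fee); balance $18,864.86
Payment period 2: opening $18,864.86; interest $396.16 → $19,261.02; payment $396.16; balance $18,864.86
Payment period 3: opening $18,864.86; interest $396.16 → $19,261.02; payment $6,263.66; balance $12,997.36
Payment period 4: opening $12,997.36; interest $396.16 → $13,393.52; payment $6,263.66; balance $7,129.86
Payment period 5: opening $7,129.86; interest $396.16 → $7,526.02; payment $6,263.66; balance $1,262.36
Payment period 6: opening $1,262.36; interest $396.16 → $1,658.52; payment $1,658.52; balance $0.00

$1,658.52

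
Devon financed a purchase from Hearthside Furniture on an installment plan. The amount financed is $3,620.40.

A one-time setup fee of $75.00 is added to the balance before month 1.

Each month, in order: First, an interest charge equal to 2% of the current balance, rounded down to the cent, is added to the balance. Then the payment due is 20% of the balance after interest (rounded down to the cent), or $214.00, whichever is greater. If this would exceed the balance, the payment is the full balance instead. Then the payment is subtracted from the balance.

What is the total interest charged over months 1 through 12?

$353.83

Month 1: $3,695.40 +$73.90 interest = $3,769.30; pay $753.86 → $3,015.44
Month 2: $3,015.44 +$60.30 interest = $3,075.74; pay $615.14 → $2,460.60
Month 3: $2,460.60 +$49.21 interest = $2,509.81; pay $501.96 → $2,007.85
Month 4: $2,007.85 +$40.15 interest = $2,048.00; pay $409.60 → $1,638.40
Month 5: $1,638.40 +$32.76 interest = $1,671.16; pay $334.23 → $1,336.93
Month 6: $1,336.93 +$26.73 interest = $1,363.66; pay $272.73 → $1,090.93
Month 7: $1,090.93 +$21.81 interest = $1,112.74; pay $222.54 → $890.20
Month 8: $890.20 +$17.80 interest = $908.00; pay $214.00 → $694.00
Month 9: $694.00 +$13.88 interest = $707.88; pay $214.00 → $493.88
Month 10: $493.88 +$9.87 interest = $503.75; pay $214.00 → $289.75
Month 11: $289.75 +$5.79 interest = $295.54; pay $214.00 → $81.54
Month 12: $81.54 +$1.63 interest = $83.17; pay $83.17 → $0.00
Total interest: $73.90 + $60.30 + $49.21 + $40.15 + $32.76 + $26.73 + $21.81 + $17.80 + $13.88 + $9.87 + $5.79 + $1.63 = $353.83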